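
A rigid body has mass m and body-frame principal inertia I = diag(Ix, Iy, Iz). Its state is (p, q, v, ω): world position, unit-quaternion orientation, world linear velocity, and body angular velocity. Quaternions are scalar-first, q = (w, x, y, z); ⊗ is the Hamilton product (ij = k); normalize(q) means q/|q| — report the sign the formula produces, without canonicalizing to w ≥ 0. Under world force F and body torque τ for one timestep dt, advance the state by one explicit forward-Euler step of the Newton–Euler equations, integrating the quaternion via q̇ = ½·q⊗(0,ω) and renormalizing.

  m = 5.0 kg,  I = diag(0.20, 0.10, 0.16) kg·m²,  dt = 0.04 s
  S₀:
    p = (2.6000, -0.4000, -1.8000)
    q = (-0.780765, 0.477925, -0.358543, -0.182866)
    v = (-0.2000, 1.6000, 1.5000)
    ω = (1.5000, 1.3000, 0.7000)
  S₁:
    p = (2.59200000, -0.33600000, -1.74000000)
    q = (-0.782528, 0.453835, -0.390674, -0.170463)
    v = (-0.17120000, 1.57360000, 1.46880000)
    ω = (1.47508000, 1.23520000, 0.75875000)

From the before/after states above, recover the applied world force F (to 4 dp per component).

velocity change Δv = (0.02880000, -0.02640000, -0.03120000)
F = m·Δv/dt = (3.6000, -3.3000, -3.9000)

F = (3.6000, -3.3000, -3.9000)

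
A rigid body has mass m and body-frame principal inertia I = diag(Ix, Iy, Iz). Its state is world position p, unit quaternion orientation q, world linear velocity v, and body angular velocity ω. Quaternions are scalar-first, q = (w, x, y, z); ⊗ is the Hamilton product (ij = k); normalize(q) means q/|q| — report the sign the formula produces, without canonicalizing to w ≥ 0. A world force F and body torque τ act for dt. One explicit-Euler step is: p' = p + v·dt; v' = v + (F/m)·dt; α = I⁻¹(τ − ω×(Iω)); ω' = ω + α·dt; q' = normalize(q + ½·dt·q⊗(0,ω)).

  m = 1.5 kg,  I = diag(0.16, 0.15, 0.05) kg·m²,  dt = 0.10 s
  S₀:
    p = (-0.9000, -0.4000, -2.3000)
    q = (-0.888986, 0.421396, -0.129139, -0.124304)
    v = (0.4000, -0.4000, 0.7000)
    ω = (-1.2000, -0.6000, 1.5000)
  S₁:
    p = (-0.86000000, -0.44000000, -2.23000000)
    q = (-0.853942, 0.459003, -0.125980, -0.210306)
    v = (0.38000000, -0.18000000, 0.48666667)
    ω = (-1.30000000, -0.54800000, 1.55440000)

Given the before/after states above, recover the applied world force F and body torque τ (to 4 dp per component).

F = (-0.3000, 3.3000, -3.2000)
τ = (-0.0700, -0.1200, 0.0200)

rate change Δω = (-0.10000000, 0.05200000, 0.05440000)
I·α + gyro = (-0.0700, -0.1200, 0.0200)
velocity change Δv = (-0.02000000, 0.22000000, -0.21333333)
m·(v₁−v₀)/dt = (-0.3000, 3.3000, -3.2000)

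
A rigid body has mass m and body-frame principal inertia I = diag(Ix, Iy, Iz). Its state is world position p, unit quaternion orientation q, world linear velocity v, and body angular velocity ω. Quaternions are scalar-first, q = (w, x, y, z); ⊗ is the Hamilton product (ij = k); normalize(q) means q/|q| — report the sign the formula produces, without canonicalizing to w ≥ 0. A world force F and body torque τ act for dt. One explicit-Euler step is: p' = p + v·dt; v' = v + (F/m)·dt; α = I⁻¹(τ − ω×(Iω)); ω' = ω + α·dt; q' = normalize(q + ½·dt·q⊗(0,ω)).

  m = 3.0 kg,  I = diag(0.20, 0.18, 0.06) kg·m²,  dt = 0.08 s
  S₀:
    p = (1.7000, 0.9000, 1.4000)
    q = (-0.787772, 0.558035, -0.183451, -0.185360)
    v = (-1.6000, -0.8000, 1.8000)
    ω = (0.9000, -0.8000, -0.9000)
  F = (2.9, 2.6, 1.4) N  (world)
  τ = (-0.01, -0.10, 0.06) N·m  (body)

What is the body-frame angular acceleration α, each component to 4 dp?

α = (0.3820, 0.0744, 0.7600)

ω×(Iω) gyroscopic = (-0.0864, -0.1134, 0.0144)
α = I⁻¹(τ − ω×Iω) = (0.3820, 0.0744, 0.7600)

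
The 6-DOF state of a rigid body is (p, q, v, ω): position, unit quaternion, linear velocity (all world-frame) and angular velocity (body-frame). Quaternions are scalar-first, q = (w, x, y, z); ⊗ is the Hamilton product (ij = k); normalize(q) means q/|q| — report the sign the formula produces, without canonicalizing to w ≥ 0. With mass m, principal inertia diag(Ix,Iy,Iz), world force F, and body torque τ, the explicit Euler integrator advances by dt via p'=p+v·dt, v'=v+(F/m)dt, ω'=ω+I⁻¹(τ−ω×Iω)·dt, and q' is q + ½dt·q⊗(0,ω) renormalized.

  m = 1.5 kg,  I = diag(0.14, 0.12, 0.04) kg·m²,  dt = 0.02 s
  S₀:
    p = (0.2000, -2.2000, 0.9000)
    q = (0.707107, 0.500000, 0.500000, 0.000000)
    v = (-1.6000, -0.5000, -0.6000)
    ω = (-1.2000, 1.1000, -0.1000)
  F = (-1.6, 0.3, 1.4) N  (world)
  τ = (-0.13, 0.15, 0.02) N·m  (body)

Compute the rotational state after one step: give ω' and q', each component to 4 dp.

ω' = (-1.2198, 1.1230, -0.1032)
q' = (0.7075, 0.4909, 0.5082, 0.0108)

gyro term ω×Iω = (0.0088, 0.0120, 0.0264)
angular accel α = (-0.9914, 1.1500, -0.1600)
ω' = ω + α·dt = (-1.2198, 1.1230, -0.1032)
q⊗(0,ω) = (0.0500000, -0.8985284, 0.8278177, 1.0792893)
updated quaternion q' = (0.7075, 0.4909, 0.5082, 0.0108)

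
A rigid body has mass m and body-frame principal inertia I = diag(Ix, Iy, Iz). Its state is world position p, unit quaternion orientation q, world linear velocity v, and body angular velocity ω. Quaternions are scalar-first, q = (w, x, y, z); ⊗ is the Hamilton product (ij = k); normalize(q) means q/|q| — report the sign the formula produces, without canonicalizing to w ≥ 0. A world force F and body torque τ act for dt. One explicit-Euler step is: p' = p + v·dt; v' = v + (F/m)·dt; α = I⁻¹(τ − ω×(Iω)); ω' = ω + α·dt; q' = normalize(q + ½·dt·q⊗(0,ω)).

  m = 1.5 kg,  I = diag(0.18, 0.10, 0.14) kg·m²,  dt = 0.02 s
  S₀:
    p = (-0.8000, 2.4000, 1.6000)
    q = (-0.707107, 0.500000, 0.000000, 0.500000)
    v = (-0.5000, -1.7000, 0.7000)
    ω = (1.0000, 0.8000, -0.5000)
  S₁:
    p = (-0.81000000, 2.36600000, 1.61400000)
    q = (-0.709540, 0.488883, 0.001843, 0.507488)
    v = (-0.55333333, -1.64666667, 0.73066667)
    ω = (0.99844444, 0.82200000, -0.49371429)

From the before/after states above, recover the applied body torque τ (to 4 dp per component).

τ = (-0.0300, 0.0900, -0.0200)

rate change Δω = (-0.00155556, 0.02200000, 0.00628571)
τ = I·(Δω/dt) + ω₀×(Iω₀) = (-0.0300, 0.0900, -0.0200)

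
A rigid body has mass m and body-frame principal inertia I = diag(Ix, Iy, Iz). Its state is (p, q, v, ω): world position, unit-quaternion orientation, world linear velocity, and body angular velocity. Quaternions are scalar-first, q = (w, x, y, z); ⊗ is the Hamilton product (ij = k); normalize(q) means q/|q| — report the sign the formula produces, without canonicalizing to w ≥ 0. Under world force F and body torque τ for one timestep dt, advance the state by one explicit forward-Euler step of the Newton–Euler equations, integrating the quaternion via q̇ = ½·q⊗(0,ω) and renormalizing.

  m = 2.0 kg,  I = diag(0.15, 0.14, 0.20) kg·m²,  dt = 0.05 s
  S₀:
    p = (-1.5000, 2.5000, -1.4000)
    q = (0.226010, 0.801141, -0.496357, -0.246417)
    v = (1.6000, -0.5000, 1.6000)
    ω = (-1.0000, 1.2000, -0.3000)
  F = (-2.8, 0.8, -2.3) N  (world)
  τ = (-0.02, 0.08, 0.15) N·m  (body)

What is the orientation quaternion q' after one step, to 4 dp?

q' = (0.2589, 0.8060, -0.4770, -0.2363)

q⊗(0,ω) = (1.3228443, 0.2185975, 0.7579713, 0.3972092)
q + ½dt·q⊗(0,ω), renormalized = (0.2589, 0.8060, -0.4770, -0.2363)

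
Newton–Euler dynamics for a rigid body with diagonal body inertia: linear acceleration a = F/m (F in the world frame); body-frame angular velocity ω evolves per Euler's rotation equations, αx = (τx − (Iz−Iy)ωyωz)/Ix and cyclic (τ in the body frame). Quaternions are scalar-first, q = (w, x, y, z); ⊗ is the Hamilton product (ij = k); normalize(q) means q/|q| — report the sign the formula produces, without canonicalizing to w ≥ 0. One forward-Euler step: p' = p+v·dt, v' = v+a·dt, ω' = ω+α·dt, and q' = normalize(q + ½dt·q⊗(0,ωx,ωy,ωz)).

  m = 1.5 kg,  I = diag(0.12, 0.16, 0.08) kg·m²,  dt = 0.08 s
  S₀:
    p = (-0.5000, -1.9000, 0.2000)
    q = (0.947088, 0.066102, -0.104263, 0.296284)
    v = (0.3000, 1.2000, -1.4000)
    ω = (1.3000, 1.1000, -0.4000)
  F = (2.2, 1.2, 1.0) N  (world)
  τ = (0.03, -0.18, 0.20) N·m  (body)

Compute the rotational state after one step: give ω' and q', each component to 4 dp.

(τ − ω×Iω)/I = (-0.0433, -0.9950, 1.7850)
ω' = ω + α·dt = (1.2965, 1.0204, -0.2572)
Hamilton product q⊗(0,ω) = (0.1472703, 0.9470072, 1.4534068, -0.1705811)
q + ½dt·q⊗(0,ω), renormalized = (0.9507, 0.1037, -0.0460, 0.2888)

ω' = (1.2965, 1.0204, -0.2572)
q' = (0.9507, 0.1037, -0.0460, 0.2888)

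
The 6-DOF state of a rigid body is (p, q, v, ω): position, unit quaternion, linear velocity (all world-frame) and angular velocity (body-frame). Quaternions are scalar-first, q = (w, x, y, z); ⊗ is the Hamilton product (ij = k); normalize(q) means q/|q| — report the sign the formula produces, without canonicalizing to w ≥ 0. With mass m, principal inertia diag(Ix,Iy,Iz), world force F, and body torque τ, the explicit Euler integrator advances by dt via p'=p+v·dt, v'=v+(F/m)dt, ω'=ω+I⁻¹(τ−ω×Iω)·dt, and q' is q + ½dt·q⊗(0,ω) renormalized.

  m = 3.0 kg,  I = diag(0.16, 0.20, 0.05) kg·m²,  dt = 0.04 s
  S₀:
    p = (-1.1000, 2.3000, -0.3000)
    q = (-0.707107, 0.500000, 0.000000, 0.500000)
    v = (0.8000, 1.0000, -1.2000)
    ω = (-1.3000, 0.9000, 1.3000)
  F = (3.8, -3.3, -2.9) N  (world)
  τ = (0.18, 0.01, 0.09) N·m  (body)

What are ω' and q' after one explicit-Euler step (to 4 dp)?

ω' = (-1.2111, 0.9392, 1.4094)
q' = (-0.7065, 0.5090, -0.0387, 0.4902)

precession coupling ω×(Iω) = (-0.1755, -0.1859, -0.0468)
angular accel α = (2.2219, 0.9795, 2.7360)
ω' = ω + α·dt = (-1.2111, 0.9392, 1.4094)
2q̇ = q⊗(0,ω) = (0.0000000, 0.4692391, -1.9363963, -0.4692391)
q + ½dt·q⊗(0,ω), renormalized = (-0.7065, 0.5090, -0.0387, 0.4902)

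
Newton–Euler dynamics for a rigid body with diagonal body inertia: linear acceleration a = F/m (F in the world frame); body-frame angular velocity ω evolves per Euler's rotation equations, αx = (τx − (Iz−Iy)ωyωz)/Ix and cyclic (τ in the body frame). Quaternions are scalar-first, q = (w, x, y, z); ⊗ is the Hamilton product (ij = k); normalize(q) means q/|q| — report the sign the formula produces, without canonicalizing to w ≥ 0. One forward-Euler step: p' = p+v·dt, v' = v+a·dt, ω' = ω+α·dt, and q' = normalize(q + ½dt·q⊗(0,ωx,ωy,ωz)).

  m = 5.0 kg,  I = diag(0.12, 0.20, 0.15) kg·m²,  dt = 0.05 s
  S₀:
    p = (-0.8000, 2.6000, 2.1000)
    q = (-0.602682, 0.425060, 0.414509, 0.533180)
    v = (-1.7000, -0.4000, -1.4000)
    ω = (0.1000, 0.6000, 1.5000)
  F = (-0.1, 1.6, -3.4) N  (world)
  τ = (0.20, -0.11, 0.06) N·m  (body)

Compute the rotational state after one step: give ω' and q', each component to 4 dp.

α = I⁻¹(τ − ω×Iω) = (2.0417, -0.5275, 0.3680)
new body rate ω' = (0.2021, 0.5736, 1.5184)
q⊗(0,ω) = (-1.0909814, 0.2415873, -0.9458812, -0.6904379)
updated quaternion q' = (-0.6294, 0.4307, 0.3905, 0.5155)

ω' = (0.2021, 0.5736, 1.5184)
q' = (-0.6294, 0.4307, 0.3905, 0.5155)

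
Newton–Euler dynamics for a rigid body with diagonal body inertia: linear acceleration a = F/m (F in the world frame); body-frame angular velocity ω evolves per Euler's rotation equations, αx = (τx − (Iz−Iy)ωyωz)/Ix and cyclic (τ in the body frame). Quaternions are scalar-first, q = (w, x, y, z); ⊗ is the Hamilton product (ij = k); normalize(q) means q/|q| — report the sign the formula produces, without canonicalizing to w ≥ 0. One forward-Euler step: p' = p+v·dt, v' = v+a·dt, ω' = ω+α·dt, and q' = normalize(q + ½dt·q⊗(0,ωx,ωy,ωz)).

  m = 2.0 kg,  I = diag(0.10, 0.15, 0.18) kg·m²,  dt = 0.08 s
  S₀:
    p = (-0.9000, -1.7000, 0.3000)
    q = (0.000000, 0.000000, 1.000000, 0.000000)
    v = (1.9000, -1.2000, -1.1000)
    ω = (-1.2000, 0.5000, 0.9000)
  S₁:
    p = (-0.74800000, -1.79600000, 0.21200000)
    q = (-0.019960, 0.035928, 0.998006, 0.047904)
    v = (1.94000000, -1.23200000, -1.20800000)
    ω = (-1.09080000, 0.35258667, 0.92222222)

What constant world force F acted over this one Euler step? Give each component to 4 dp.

F = (1.0000, -0.8000, -2.7000)

Δv = v₁−v₀ = (0.04000000, -0.03200000, -0.10800000)
m·(v₁−v₀)/dt = (1.0000, -0.8000, -2.7000)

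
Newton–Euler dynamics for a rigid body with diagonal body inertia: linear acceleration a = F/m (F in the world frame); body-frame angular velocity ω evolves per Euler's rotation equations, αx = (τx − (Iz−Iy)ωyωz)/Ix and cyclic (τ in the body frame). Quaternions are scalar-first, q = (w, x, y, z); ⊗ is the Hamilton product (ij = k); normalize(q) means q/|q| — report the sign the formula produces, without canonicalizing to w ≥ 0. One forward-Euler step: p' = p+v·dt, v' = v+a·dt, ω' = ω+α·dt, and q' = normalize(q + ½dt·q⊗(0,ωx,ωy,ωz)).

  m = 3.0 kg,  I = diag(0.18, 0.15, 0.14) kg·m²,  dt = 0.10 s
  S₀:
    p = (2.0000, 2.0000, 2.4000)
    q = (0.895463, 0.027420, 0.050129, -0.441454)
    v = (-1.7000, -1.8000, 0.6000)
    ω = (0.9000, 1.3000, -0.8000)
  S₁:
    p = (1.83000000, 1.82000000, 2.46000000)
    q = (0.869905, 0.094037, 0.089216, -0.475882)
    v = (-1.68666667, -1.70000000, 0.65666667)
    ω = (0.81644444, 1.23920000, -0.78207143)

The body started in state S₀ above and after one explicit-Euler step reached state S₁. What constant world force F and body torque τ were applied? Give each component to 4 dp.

F = (0.4000, 3.0000, 1.7000)
τ = (-0.1400, -0.1200, -0.0100)

Δω = ω₁−ω₀ = (-0.08355556, -0.06080000, 0.01792857)
precession coupling = (0.0104, -0.0288, -0.0351)
τ = I·(Δω/dt) + ω₀×(Iω₀) = (-0.1400, -0.1200, -0.0100)
velocity change Δv = (0.01333333, 0.10000000, 0.05666667)
F = m·Δv/dt = (0.4000, 3.0000, 1.7000)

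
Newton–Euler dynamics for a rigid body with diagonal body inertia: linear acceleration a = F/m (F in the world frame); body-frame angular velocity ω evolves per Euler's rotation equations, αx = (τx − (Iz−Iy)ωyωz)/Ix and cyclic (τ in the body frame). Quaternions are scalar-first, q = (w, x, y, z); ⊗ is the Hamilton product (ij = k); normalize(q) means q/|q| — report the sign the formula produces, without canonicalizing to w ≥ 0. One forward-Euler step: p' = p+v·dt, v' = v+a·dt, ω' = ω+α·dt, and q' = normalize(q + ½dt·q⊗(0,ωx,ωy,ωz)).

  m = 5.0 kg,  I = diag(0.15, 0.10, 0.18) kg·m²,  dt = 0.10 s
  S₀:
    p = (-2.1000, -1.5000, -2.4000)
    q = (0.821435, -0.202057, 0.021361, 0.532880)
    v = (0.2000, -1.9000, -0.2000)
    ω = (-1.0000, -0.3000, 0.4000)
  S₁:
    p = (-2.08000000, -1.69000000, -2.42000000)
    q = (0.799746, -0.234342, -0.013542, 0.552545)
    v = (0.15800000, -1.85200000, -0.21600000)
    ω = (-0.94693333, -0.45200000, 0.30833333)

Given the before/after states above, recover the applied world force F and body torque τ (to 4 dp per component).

F = (-2.1000, 2.4000, -0.8000)
τ = (0.0700, -0.1400, -0.1800)

velocity change Δv = (-0.04200000, 0.04800000, -0.01600000)
F = m·Δv/dt = (-2.1000, 2.4000, -0.8000)
rate change Δω = (0.05306667, -0.15200000, -0.09166667)
gyro term ω₀×Iω₀ = (-0.0096, 0.0120, -0.0150)
applied torque τ = (0.0700, -0.1400, -0.1800)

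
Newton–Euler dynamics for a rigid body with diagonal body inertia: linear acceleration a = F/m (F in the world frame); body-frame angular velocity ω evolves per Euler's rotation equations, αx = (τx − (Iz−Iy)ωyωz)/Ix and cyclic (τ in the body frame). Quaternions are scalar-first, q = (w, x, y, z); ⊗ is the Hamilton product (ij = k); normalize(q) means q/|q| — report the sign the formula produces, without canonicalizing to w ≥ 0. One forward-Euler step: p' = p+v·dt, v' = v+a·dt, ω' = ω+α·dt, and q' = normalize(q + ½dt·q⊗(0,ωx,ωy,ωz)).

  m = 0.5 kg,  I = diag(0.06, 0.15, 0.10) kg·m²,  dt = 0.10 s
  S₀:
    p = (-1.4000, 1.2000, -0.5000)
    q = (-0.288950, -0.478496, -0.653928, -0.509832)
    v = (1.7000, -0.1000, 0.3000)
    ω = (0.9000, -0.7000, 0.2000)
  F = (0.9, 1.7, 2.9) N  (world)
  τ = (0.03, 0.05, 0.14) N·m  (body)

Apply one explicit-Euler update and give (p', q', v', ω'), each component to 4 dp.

p + v·dt = (-1.2300, 1.1900, -0.4700)
new velocity v' = (1.8800, 0.2400, 0.8800)
gyro term ω×Iω = (0.0070, -0.0072, -0.0567)
angular accel α = (0.3833, 0.3813, 1.9670)
new body rate ω' = (0.9383, -0.6619, 0.3967)
q⊗(0,ω) = (0.0748632, -0.7477230, -0.1608846, 0.8656924)
q' = normalize(q + ½dt·q⊗(0,ω)) = (-0.2847, -0.5150, -0.6609, -0.4658)

p' = (-1.2300, 1.1900, -0.4700)
q' = (-0.2847, -0.5150, -0.6609, -0.4658)
v' = (1.8800, 0.2400, 0.8800)
ω' = (0.9383, -0.6619, 0.3967)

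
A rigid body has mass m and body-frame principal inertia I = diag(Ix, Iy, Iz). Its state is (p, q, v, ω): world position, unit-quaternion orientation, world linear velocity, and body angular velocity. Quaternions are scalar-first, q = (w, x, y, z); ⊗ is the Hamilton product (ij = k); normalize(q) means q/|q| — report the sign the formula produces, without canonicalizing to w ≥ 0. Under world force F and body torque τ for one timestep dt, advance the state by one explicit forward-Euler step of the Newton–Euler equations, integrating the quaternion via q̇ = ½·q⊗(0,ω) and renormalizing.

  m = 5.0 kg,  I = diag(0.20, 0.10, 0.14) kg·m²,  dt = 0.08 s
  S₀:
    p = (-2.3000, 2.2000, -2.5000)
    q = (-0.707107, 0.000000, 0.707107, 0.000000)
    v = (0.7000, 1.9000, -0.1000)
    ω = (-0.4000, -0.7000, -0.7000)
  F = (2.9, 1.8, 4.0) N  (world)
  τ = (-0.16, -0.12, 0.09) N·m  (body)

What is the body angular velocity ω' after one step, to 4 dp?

gyro term ω×Iω = (0.0196, 0.0168, -0.0280)
angular accel α = (-0.8980, -1.3680, 0.8429)
new body rate ω' = (-0.4718, -0.8094, -0.6326)

ω' = (-0.4718, -0.8094, -0.6326)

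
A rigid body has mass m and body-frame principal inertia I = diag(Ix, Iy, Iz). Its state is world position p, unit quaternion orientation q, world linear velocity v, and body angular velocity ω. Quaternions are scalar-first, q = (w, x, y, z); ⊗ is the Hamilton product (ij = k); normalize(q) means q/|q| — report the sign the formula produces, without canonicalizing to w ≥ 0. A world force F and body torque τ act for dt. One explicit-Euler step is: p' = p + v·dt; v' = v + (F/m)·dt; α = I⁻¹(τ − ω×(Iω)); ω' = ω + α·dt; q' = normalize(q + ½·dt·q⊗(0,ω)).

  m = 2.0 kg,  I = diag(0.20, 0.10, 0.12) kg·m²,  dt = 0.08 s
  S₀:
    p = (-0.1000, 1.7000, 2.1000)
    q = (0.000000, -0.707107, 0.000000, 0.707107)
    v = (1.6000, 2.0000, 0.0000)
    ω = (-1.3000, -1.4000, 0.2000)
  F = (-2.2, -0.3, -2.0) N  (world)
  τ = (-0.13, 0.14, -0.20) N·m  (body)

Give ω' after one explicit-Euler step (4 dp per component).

ω' = (-1.3498, -1.2714, 0.1880)

gyro term ω×Iω = (-0.0056, -0.0208, -0.1820)
α = I⁻¹(τ − ω×Iω) = (-0.6220, 1.6080, -0.1500)
new body rate ω' = (-1.3498, -1.2714, 0.1880)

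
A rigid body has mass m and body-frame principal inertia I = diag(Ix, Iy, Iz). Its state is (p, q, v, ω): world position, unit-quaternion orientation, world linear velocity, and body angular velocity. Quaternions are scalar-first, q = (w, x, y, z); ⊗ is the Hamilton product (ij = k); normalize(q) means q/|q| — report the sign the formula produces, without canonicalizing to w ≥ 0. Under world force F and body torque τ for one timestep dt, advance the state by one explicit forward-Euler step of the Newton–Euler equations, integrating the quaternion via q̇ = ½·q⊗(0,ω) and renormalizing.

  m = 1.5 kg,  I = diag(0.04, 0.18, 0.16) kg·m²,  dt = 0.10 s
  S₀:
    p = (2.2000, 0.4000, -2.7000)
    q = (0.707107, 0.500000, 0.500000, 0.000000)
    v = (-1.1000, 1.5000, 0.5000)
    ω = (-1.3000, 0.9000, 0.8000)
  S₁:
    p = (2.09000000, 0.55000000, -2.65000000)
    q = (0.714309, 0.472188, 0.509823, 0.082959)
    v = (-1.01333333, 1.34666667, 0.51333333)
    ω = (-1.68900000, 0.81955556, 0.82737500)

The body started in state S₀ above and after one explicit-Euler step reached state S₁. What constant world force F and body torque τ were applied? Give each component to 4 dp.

Δω = ω₁−ω₀ = (-0.38900000, -0.08044444, 0.02737500)
ω₀×(Iω₀) = (-0.0144, 0.1248, -0.1638)
τ = I·(Δω/dt) + ω₀×(Iω₀) = (-0.1700, -0.0200, -0.1200)
velocity change Δv = (0.08666667, -0.15333333, 0.01333333)
applied force F = (1.3000, -2.3000, 0.2000)

F = (1.3000, -2.3000, 0.2000)
τ = (-0.1700, -0.0200, -0.1200)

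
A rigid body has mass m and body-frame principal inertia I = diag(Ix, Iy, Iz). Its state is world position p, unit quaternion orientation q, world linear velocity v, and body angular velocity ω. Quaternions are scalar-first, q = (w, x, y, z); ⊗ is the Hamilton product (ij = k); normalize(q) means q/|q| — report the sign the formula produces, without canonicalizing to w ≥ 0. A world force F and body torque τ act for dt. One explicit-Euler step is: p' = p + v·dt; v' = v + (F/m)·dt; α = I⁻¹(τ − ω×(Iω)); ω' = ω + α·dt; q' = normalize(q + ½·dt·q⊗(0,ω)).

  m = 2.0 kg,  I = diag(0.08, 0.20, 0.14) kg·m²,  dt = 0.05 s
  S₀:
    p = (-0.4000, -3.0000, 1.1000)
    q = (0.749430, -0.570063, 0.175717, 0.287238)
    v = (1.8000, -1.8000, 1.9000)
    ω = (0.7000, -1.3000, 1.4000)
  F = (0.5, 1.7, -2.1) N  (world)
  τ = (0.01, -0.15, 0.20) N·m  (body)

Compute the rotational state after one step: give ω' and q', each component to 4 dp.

precession coupling ω×(Iω) = (0.1092, -0.0588, -0.1092)
angular accel α = (-1.2400, -0.4560, 2.2086)
ω' = ω + α·dt = (0.6380, -1.3228, 1.5104)
q⊗(0,ω) = (0.2253430, 1.1440142, 0.0248958, 1.6672820)
updated quaternion q' = (0.7541, -0.5408, 0.1761, 0.3285)

ω' = (0.6380, -1.3228, 1.5104)
q' = (0.7541, -0.5408, 0.1761, 0.3285)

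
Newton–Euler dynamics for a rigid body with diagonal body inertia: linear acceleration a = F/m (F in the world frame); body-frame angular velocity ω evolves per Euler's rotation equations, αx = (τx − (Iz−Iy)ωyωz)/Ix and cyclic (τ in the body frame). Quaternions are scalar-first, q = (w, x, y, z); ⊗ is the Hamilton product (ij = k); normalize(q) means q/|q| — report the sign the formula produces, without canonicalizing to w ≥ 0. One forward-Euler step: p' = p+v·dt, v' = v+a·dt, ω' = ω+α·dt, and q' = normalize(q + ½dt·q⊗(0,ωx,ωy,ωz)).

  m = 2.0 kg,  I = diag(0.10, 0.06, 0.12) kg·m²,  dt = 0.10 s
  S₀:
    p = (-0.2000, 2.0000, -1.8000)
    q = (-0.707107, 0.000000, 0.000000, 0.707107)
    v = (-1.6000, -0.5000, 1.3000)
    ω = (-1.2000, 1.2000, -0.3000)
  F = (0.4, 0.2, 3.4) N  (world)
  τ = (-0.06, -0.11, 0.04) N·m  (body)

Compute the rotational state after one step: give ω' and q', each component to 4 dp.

ω' = (-1.2384, 1.0287, -0.3147)
q' = (-0.6939, 0.0000, -0.0845, 0.7151)

gyro term ω×Iω = (-0.0216, -0.0072, 0.0576)
(τ − ω×Iω)/I = (-0.3840, -1.7133, -0.1467)
new body rate ω' = (-1.2384, 1.0287, -0.3147)
Hamilton product q⊗(0,ω) = (0.2121321, 0.0000000, -1.6970568, 0.2121321)
q + ½dt·q⊗(0,ω), renormalized = (-0.6939, 0.0000, -0.0845, 0.7151)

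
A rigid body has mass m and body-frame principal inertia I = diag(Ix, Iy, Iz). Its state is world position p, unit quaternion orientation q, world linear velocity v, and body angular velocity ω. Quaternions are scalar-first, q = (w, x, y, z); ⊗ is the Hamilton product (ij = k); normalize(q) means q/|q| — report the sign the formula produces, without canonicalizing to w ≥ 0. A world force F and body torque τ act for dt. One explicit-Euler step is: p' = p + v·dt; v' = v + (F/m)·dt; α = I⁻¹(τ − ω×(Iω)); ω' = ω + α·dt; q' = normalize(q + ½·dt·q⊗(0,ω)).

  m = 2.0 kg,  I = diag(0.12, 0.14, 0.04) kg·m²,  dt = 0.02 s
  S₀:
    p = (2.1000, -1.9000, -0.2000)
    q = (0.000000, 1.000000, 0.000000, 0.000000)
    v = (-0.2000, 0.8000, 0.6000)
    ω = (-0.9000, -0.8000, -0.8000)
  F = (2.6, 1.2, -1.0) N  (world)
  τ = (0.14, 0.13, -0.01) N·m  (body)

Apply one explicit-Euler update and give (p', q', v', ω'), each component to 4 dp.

angular accel α = (1.7000, 0.5171, -0.6100)
ω + α·dt = (-0.8660, -0.7897, -0.8122)
Hamilton product q⊗(0,ω) = (0.9000000, 0.0000000, 0.8000000, -0.8000000)
updated quaternion q' = (0.0090, 0.9999, 0.0080, -0.0080)
a = F/m = (1.3000, 0.6000, -0.5000)
p + v·dt = (2.0960, -1.8840, -0.1880)
new velocity v' = (-0.1740, 0.8120, 0.5900)

p' = (2.0960, -1.8840, -0.1880)
q' = (0.0090, 0.9999, 0.0080, -0.0080)
v' = (-0.1740, 0.8120, 0.5900)
ω' = (-0.8660, -0.7897, -0.8122)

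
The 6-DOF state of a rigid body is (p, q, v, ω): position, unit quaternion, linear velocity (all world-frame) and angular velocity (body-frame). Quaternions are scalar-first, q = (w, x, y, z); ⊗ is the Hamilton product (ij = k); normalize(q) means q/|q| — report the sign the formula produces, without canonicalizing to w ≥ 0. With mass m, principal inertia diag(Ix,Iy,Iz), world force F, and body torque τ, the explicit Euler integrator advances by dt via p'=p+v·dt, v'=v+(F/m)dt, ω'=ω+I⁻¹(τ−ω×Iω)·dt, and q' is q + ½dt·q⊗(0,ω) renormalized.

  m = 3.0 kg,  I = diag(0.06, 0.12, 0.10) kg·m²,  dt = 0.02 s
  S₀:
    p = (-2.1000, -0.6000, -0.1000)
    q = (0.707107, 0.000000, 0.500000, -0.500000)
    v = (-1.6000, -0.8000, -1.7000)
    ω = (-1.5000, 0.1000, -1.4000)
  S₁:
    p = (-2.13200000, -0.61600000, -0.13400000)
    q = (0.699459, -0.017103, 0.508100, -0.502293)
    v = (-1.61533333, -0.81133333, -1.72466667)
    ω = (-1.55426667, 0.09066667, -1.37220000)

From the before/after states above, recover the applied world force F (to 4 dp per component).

F = (-2.3000, -1.7000, -3.7000)

Δv = v₁−v₀ = (-0.01533333, -0.01133333, -0.02466667)
applied force F = (-2.3000, -1.7000, -3.7000)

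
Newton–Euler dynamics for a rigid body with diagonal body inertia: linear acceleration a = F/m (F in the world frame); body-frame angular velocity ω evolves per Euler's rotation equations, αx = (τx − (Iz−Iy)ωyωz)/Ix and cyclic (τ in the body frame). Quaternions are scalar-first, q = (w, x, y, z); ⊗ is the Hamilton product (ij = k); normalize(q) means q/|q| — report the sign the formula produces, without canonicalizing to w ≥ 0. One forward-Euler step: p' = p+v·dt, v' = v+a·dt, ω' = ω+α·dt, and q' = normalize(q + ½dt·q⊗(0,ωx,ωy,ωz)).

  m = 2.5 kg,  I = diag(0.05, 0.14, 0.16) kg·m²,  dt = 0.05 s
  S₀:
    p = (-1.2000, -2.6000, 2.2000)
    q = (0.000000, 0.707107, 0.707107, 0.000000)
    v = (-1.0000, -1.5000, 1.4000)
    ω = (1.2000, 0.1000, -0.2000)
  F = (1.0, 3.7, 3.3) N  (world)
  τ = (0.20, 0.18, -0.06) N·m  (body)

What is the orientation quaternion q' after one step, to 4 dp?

2q̇ = q⊗(0,ω) = (-0.9192391, -0.1414214, 0.1414214, -0.7778177)
updated quaternion q' = (-0.0230, 0.7032, 0.7103, -0.0194)

q' = (-0.0230, 0.7032, 0.7103, -0.0194)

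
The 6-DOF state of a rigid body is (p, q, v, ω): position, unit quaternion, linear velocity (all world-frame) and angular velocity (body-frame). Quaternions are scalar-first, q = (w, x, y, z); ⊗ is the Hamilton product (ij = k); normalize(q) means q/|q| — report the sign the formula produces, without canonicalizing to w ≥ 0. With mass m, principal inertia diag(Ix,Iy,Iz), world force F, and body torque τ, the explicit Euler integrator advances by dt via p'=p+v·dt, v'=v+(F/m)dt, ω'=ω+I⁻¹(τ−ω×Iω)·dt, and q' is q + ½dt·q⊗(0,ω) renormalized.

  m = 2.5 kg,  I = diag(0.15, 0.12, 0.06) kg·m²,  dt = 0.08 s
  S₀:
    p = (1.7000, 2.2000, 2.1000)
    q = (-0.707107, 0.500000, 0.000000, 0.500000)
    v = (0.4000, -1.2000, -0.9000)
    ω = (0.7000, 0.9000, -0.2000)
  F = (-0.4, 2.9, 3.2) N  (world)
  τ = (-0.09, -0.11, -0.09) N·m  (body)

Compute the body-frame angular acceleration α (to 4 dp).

α = (-0.6720, -0.8117, -1.1850)

precession coupling ω×(Iω) = (0.0108, -0.0126, -0.0189)
(τ − ω×Iω)/I = (-0.6720, -0.8117, -1.1850)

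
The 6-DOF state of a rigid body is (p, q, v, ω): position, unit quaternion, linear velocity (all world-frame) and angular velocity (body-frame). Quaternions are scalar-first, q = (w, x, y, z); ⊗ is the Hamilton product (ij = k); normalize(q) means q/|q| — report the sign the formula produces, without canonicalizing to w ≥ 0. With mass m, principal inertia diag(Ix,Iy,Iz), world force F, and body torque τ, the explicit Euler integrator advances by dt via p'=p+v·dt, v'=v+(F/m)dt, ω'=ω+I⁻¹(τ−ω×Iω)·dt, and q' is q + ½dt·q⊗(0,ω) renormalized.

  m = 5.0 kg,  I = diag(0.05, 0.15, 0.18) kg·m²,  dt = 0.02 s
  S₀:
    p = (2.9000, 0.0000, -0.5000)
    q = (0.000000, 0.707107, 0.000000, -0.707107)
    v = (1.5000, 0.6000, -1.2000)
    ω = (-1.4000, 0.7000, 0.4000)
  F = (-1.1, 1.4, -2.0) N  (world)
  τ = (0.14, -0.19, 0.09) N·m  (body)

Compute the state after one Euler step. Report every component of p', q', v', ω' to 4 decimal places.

p' = (2.9300, 0.0120, -0.5240)
q' = (0.0127, 0.7120, 0.0071, -0.7021)
v' = (1.4956, 0.6056, -1.2080)
ω' = (-1.3474, 0.6650, 0.4209)

ω×(Iω) gyroscopic = (0.0084, 0.0728, -0.0980)
α = I⁻¹(τ − ω×Iω) = (2.6320, -1.7520, 1.0444)
ω + α·dt = (-1.3474, 0.6650, 0.4209)
q⊗(0,ω) = (1.2727926, 0.4949749, 0.7071070, 0.4949749)
q + ½dt·q⊗(0,ω), renormalized = (0.0127, 0.7120, 0.0071, -0.7021)
p' = p + v·dt = (2.9300, 0.0120, -0.5240)
v + (F/m)dt = (1.4956, 0.6056, -1.2080)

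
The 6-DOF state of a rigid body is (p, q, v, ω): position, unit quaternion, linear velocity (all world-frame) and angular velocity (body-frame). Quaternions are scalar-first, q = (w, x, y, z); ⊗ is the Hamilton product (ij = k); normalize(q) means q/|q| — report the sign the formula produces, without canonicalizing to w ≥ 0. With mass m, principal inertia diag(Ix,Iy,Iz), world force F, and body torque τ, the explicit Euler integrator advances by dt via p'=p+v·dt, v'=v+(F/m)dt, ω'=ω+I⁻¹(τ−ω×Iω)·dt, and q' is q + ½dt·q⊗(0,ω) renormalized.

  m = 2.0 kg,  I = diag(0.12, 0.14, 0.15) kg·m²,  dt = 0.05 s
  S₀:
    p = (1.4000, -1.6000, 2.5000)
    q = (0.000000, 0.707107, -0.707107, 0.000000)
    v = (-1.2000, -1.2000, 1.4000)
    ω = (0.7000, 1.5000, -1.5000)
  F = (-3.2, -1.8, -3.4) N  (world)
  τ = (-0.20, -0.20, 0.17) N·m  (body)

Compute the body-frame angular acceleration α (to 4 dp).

α = (-1.4792, -1.6536, 0.9933)

ω×(Iω) gyroscopic = (-0.0225, 0.0315, 0.0210)
α = I⁻¹(τ − ω×Iω) = (-1.4792, -1.6536, 0.9933)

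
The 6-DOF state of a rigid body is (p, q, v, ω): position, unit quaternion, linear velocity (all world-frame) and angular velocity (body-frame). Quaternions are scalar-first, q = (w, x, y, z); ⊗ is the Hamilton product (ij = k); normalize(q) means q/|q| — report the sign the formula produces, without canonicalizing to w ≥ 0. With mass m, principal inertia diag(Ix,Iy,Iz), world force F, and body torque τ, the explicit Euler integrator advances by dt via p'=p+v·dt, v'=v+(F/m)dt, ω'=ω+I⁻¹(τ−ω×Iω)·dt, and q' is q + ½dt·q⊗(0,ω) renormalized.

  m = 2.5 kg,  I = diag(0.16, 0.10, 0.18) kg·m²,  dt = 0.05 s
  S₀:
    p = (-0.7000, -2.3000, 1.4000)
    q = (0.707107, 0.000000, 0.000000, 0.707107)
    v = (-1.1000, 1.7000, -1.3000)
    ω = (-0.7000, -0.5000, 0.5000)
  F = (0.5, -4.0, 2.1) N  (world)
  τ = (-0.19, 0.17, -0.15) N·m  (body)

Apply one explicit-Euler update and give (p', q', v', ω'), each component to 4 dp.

linear accel F/m = (0.2000, -1.6000, 0.8400)
p' = p + v·dt = (-0.7550, -2.2150, 1.3350)
v + (F/m)dt = (-1.0900, 1.6200, -1.2580)
ω×(Iω) gyroscopic = (-0.0200, 0.0070, -0.0210)
angular accel α = (-1.0625, 1.6300, -0.7167)
ω + α·dt = (-0.7531, -0.4185, 0.4642)
Hamilton product q⊗(0,ω) = (-0.3535535, -0.1414214, -0.8485284, 0.3535535)
updated quaternion q' = (0.6981, -0.0035, -0.0212, 0.7157)

p' = (-0.7550, -2.2150, 1.3350)
q' = (0.6981, -0.0035, -0.0212, 0.7157)
v' = (-1.0900, 1.6200, -1.2580)
ω' = (-0.7531, -0.4185, 0.4642)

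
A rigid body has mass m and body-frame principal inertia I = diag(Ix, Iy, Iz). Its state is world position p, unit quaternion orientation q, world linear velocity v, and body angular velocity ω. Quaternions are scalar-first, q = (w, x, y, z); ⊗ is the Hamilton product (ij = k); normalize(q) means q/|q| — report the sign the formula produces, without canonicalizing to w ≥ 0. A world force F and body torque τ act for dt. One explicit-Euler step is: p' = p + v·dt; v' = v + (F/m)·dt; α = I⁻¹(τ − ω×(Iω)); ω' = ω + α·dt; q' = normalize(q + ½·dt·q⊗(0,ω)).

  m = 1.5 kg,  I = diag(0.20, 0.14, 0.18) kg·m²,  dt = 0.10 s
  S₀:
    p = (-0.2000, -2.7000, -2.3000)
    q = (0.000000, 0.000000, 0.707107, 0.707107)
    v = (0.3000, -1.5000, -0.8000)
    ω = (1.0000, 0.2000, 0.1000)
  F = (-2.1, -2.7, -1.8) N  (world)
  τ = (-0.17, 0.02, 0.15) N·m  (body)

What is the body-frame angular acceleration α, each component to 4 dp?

precession coupling ω×(Iω) = (0.0008, 0.0020, -0.0120)
α = I⁻¹(τ − ω×Iω) = (-0.8540, 0.1286, 0.9000)

α = (-0.8540, 0.1286, 0.9000)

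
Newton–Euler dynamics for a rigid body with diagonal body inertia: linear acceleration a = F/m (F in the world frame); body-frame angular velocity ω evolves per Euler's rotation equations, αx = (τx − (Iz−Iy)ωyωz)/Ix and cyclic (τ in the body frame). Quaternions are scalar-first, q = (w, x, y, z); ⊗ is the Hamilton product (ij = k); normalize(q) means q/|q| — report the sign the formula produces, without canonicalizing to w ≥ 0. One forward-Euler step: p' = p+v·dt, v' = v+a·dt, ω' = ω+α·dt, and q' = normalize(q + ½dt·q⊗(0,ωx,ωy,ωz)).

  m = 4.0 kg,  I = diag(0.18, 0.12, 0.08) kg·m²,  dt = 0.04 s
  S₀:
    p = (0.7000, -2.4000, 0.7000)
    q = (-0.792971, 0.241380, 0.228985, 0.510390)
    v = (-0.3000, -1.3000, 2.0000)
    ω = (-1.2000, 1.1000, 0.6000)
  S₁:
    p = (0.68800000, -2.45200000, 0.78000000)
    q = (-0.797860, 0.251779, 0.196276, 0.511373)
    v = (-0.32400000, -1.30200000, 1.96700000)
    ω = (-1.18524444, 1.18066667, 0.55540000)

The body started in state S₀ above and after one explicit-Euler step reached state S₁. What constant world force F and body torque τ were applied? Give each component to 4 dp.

F = (-2.4000, -0.2000, -3.3000)
τ = (0.0400, 0.1700, -0.0100)

Δω = ω₁−ω₀ = (0.01475556, 0.08066667, -0.04460000)
gyro term ω₀×Iω₀ = (-0.0264, -0.0720, 0.0792)
I·α + gyro = (0.0400, 0.1700, -0.0100)
Δv = v₁−v₀ = (-0.02400000, -0.00200000, -0.03300000)
applied force F = (-2.4000, -0.2000, -3.3000)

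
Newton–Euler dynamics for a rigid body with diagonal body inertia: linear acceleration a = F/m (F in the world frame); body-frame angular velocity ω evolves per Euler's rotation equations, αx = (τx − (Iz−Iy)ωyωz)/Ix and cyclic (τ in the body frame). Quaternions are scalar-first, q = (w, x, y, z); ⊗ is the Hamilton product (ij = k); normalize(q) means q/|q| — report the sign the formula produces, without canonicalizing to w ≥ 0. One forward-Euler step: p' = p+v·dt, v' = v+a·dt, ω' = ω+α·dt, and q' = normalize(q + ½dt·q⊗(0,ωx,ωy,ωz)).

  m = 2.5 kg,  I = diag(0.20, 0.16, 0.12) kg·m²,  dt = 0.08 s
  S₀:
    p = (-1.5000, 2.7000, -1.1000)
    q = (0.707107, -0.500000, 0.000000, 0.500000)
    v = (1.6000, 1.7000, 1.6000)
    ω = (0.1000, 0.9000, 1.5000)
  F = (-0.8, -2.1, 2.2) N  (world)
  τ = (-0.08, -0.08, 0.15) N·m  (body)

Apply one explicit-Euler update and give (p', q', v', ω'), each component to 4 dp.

p' = p + v·dt = (-1.3720, 2.8360, -0.9720)
new velocity v' = (1.5744, 1.6328, 1.6704)
ω×(Iω) gyroscopic = (-0.0540, 0.0120, -0.0036)
(τ − ω×Iω)/I = (-0.1300, -0.5750, 1.2800)
new body rate ω' = (0.0896, 0.8540, 1.6024)
Hamilton product q⊗(0,ω) = (-0.7000000, -0.3792893, 1.4363963, 0.6106605)
q' = normalize(q + ½dt·q⊗(0,ω)) = (0.6774, -0.5139, 0.0573, 0.5231)

p' = (-1.3720, 2.8360, -0.9720)
q' = (0.6774, -0.5139, 0.0573, 0.5231)
v' = (1.5744, 1.6328, 1.6704)
ω' = (0.0896, 0.8540, 1.6024)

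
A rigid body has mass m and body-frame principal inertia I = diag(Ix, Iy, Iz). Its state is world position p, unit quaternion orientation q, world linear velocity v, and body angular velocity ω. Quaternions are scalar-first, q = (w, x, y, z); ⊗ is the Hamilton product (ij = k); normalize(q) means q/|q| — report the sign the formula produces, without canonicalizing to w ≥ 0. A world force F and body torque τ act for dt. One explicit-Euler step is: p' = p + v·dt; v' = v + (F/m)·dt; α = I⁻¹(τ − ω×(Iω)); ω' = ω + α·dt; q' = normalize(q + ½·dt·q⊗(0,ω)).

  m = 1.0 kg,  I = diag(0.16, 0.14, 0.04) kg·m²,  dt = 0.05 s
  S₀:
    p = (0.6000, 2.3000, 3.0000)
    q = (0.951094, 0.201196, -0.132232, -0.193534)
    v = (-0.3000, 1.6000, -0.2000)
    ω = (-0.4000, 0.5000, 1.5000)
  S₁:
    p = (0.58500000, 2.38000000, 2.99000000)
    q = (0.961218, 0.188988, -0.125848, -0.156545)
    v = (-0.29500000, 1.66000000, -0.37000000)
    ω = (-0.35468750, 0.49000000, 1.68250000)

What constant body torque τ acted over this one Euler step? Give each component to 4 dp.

ω₁ − ω₀ = (0.04531250, -0.01000000, 0.18250000)
ω₀×(Iω₀) = (-0.0750, -0.0720, 0.0040)
applied torque τ = (0.0700, -0.1000, 0.1500)

τ = (0.0700, -0.1000, 0.1500)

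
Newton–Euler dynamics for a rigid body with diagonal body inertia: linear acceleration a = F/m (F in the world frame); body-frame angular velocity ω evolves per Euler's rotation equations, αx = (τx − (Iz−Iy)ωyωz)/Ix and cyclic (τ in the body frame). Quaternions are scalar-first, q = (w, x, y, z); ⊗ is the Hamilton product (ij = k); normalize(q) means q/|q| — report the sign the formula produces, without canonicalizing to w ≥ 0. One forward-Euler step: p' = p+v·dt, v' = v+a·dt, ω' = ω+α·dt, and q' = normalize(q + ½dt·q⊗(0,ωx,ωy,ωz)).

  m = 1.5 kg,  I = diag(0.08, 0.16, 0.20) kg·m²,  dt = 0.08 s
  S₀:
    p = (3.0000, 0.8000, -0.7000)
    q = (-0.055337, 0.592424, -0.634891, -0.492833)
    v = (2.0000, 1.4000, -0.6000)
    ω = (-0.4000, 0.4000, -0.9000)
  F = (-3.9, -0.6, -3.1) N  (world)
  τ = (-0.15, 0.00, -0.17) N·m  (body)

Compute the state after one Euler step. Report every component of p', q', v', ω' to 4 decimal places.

p' = (3.1600, 0.9120, -0.7480)
q' = (-0.0534, 0.6235, -0.6060, -0.4911)
v' = (1.7920, 1.3680, -0.7653)
ω' = (-0.5356, 0.4216, -0.9629)

linear accel F/m = (-2.6000, -0.4000, -2.0667)
p' = p + v·dt = (3.1600, 0.9120, -0.7480)
v' = v + a·dt = (1.7920, 1.3680, -0.7653)
(τ − ω×Iω)/I = (-1.6950, 0.2700, -0.7860)
ω' = ω + α·dt = (-0.5356, 0.4216, -0.9629)
Hamilton product q⊗(0,ω) = (0.0473763, 0.7906699, 0.7081800, 0.0328165)
q + ½dt·q⊗(0,ω), renormalized = (-0.0534, 0.6235, -0.6060, -0.4911)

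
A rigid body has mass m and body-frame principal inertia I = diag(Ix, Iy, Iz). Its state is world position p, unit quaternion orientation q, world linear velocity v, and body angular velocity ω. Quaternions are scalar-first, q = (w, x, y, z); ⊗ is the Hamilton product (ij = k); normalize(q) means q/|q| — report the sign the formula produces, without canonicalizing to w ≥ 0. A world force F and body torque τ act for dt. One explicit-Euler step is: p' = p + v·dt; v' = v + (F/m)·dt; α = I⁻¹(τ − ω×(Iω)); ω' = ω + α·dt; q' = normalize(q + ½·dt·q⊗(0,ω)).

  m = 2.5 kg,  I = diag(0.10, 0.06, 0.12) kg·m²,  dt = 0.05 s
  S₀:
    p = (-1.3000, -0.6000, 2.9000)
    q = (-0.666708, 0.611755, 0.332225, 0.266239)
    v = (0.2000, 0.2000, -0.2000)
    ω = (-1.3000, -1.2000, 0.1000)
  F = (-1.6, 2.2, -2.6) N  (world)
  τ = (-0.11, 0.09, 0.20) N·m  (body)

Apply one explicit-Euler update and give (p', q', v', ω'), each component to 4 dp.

gyro term ω×Iω = (-0.0072, 0.0026, -0.0624)
(τ − ω×Iω)/I = (-1.0280, 1.4567, 2.1867)
new body rate ω' = (-1.3514, -1.1272, 0.2093)
Hamilton product q⊗(0,ω) = (1.1673276, 1.2194297, 0.3927634, -0.3688843)
q' = normalize(q + ½dt·q⊗(0,ω)) = (-0.6369, 0.6416, 0.3417, 0.2568)
a = (-0.6400, 0.8800, -1.0400)
p + v·dt = (-1.2900, -0.5900, 2.8900)
v + (F/m)dt = (0.1680, 0.2440, -0.2520)

p' = (-1.2900, -0.5900, 2.8900)
q' = (-0.6369, 0.6416, 0.3417, 0.2568)
v' = (0.1680, 0.2440, -0.2520)
ω' = (-1.3514, -1.1272, 0.2093)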